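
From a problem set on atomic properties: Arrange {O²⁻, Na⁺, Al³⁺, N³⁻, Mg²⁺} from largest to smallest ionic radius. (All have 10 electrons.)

All of these have 10 electrons, so size is governed by nuclear charge alone: the more protons, the stronger the pull on the same electron cloud, and the smaller the ion.
Nuclear charges: Al³⁺ (Z=13), Mg²⁺ (Z=12), Na⁺ (Z=11), O²⁻ (Z=8), N³⁻ (Z=7).
Largest to smallest: N³⁻ > O²⁻ > Na⁺ > Mg²⁺ > Al³⁺.

N³⁻ > O²⁻ > Na⁺ > Mg²⁺ > Al³⁺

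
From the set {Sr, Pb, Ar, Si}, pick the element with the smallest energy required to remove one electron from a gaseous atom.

Si is in period 3, group 14; Ar is in period 3, group 18; Sr is in period 5, group 2; Pb is in period 6, group 14.
Across a period the outer electron is held more tightly (higher IE₁); down a group it sits in a higher shell, more shielded, and comes off more easily.
Neither a single period nor a single group — weigh both effects.
Pb > Sr: the two effects oppose for this pair; the across-period effect wins (716 vs 550 kJ/mol).
Si > Pb: Si sits above Pb in group 14, so the down-group effect alone puts Si higher.
Ar > Si: both are in period 3; the period trend gives Ar the larger value.
For reference (kJ/mol): Si 786, Ar 1521, Sr 550, Pb 716.
The smallest energy required to remove one electron from a gaseous atom among these belongs to Sr.

Sr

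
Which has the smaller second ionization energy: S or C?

The second ionization energy removes an electron from the +1 ion. For each element: S⁺ still has 5 valence electrons; C⁺ still has 3 valence electrons.
All are still removing valence electrons, so compare the +1 ions as you would atoms: IE_2 generally rises across a period (higher Z_eff) and falls down a group (larger shell), subject to the usual subshell exceptions.
Valence configurations: S⁺ [Ne]3s²3p³, C⁺ [He]2s²2p¹.
Tabulated IE_2 (kJ/mol): S 2252, C 2353.
Hence IE_2: S < C.

S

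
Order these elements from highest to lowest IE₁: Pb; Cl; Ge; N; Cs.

N is in period 2, group 15; Cl is in period 3, group 17; Ge is in period 4, group 14; Cs is in period 6, group 1; Pb is in period 6, group 14.
Across a period the outer electron is held more tightly (higher IE₁); down a group it sits in a higher shell, more shielded, and comes off more easily.
These span different periods and groups, so the two trends combine.
Pb > Cs: Pb lies to the right of Cs in period 6, so the across-period effect alone puts Pb higher.
Ge > Pb: Ge sits above Pb in group 14, so the down-group effect alone puts Ge higher.
Cl > Ge: relative to Ge, both the across-period and down-group shifts push Cl's first ionization energy up.
N > Cl: period and group pull opposite ways; the down-group shift dominates (1402 vs 1251 kJ/mol).
Tabulated first ionization energy (kJ/mol): N 1402, Cl 1251, Ge 762, Cs 376, Pb 716.
So from highest to lowest: N > Cl > Ge > Pb > Cs.

N, Cl, Ge, Pb, Cs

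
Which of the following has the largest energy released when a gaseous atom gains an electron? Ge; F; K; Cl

Cl

F is in period 2, group 17; Cl is in period 3, group 17; K is in period 4, group 1; Ge is in period 4, group 14.
Electron affinity generally becomes more exothermic across a period toward the halogens and less exothermic down a group.
These span different periods and groups, so the two trends combine.
Ge > K: Ge lies to the right of K in period 4, so the across-period effect alone puts Ge higher.
F > Ge: relative to Ge, both the across-period and down-group shifts push F's electron affinity up.
Cl > F: this pair runs against the simple trend — see the exception note.
Note the exception: Cl has a higher electron affinity than F, contrary to the simple trend — F's small 2p subshell makes the incoming electron feel strong e⁻–e⁻ repulsion, so Cl actually releases more energy on gaining an electron.
Tabulated electron affinity (kJ/mol): F 328, Cl 349, K 48, Ge 119.
The largest energy released when a gaseous atom gains an electron among these belongs to Cl.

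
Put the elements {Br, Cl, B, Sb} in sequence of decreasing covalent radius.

Sb, Br, Cl, B

B is in period 2, group 13; Cl is in period 3, group 17; Br is in period 4, group 17; Sb is in period 5, group 15.
Moving right in a period, electrons are added to the same shell under a stronger nuclear pull, so atoms get smaller; moving down, a new shell is opened and atoms get larger.
These span different periods and groups, so the two trends combine.
Cl > B: the two effects oppose for this pair; the down-group effect wins (99 vs 85 pm).
Br > Cl: they share group 17; the group trend gives Br the larger value.
Sb > Br: relative to Br, both the across-period and down-group shifts push Sb's atomic radius up.
For reference (pm): B 85, Cl 99, Br 114, Sb 140.
So from largest to smallest: Sb > Br > Cl > B.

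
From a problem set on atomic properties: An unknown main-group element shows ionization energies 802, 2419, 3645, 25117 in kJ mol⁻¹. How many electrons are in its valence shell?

3

Look for the largest jump between consecutive ionization energies: IE4/IE3 ≈ 6.9, far larger than any earlier ratio.
That jump marks the point where a core electron is being removed. So the atom has 3 valence electrons.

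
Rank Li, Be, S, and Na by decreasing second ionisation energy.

IE_2 is the cost of taking one more electron from the +1 cation: Li⁺ is the bare [He] core; Be⁺ still has 1 valence electron; S⁺ still has 5 valence electrons; Na⁺ is the bare [Ne] core.
Breaking into a closed-shell core is much more expensive than removing a leftover valence electron — Na and Li have the largest IE_2 here.
Valence configurations: Be⁺ [He]2s¹, S⁺ [Ne]3s²3p³.
Approximate IE_2 values (kJ/mol): Li 7298, Be 1757, S 2252, Na 4562.
Hence IE_2: Be < S < Na < Li.

Li > Na > S > Be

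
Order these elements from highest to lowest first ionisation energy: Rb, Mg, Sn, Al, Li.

Mg > Sn > Al > Li > Rb

IE₁ increases left→right with effective nuclear charge and decreases top→bottom as the valence shell moves farther out.
Here both period and group differ, so the two effects have to be weighed against each other.
Li > Rb: they share group 1; the group trend gives Li the larger value.
Al > Li: period and group pull opposite ways; the across-period shift dominates (578 vs 520 kJ/mol).
Sn > Al: the two effects oppose for this pair; the across-period effect wins (709 vs 578 kJ/mol).
Mg > Sn: period and group pull opposite ways; the down-group shift dominates (738 vs 709 kJ/mol).
Note the exception: Mg has a higher first ionization energy than Al, contrary to the simple trend — Al's single 3p electron is easier to remove than one from Mg's filled 3s².
Approximate values (kJ/mol): Li 520, Mg 738, Al 578, Rb 403, Sn 709.
So from highest to lowest: Mg > Sn > Al > Li > Rb.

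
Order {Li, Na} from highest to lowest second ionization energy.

Li, Na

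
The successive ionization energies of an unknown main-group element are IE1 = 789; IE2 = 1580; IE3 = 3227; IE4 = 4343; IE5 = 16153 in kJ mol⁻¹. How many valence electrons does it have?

Look for the largest jump between consecutive ionization energies: IE5/IE4 ≈ 3.7, far larger than any earlier ratio.
That jump marks the point where a core electron is being removed. So the atom has 4 valence electrons.

4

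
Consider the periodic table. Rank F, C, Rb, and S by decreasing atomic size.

Rb, S, C, F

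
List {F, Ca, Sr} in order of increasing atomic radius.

F < Ca < Sr

F is in period 2, group 17; Ca is in period 4, group 2; Sr is in period 5, group 2.
Atomic radius shrinks across a period as nuclear charge pulls the same shell inward, and grows down a group as new shells are added.
Neither a single period nor a single group — weigh both effects.
Ca > F: both effects reinforce here, so Ca is clearly the larger of the two.
Sr > Ca: Sr sits below Ca in group 2, so the down-group effect alone puts Sr larger.
Approximate values (pm): F 64, Ca 171, Sr 185.
So from smallest to largest: F < Ca < Sr.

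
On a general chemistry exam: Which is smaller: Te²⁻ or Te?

Te

Forming Te²⁻ adds 2 electrons to Te. More electron–electron repulsion in the same shell, with unchanged nuclear charge, lets the cloud expand.
An anion is larger than its parent atom: Te²⁻ > Te.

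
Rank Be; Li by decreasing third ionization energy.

Be > Li

The third ionization energy removes an electron from the +2 ion. For each element: Be²⁺ is the bare [He] core; Li²⁺ is already 1 electron into the core.
All of these are removing an electron from a noble-gas core or deeper; the smaller core (lower principal quantum number) is held far more tightly, and within a period the higher nuclear charge binds the same core more tightly.
Tabulated IE_3 (kJ/mol): Be 14849, Li 11815.
Putting it together, IE_3: Li < Be.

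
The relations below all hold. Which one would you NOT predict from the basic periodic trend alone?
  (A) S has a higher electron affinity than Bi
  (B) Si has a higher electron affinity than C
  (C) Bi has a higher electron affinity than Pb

(B)

The general trend: electron affinity increases across a period and decreases down a group.
(A) S (period 3, group 16) vs Bi (period 6, group 15): the stated order agrees with the simple trend.
(B) Si (period 3, group 14) vs C (period 2, group 14): the stated order contradicts the simple trend.
(C) Bi (period 6, group 15) vs Pb (period 6, group 14): the stated order agrees with the simple trend.
The exception is (B): Si's larger, more diffuse 3p orbitals accept an added electron slightly more readily than C's compact 2p.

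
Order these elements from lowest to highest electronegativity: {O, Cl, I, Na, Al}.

Na < Al < I < Cl < O

O is in period 2, group 16; Na is in period 3, group 1; Al is in period 3, group 13; Cl is in period 3, group 17; I is in period 5, group 17.
Atoms toward the upper right of the periodic table pull bonding electrons most strongly.
These span different periods and groups, so the two trends combine.
Al > Na: both are in period 3; the period trend gives Al the larger value.
I > Al: period and group pull opposite ways; the across-period shift dominates (2.66 vs 1.61).
Cl > I: they share group 17; the group trend gives Cl the larger value.
O > Cl: the two effects oppose for this pair; the down-group effect wins (3.44 vs 3.16).
Approximate values (Pauling): O 3.44, Na 0.93, Al 1.61, Cl 3.16, I 2.66.
So from lowest to highest: Na < Al < I < Cl < O.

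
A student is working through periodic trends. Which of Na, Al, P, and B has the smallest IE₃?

Al

After 2 electrons have been removed, what remains? Na²⁺ is already 1 electron into the core; Al²⁺ still has 1 valence electron; P²⁺ still has 3 valence electrons; B²⁺ still has 1 valence electron.
Breaking into a closed-shell core is much more expensive than removing a leftover valence electron — Na has the largest IE_3 here.
Valence configurations: Al²⁺ [Ne]3s¹, P²⁺ [Ne]3s²3p¹, B²⁺ [He]2s¹.
The numbers (kJ/mol): Na 6910, Al 2745, P 2914, B 3660.
Hence IE_3: Al < P < B < Na.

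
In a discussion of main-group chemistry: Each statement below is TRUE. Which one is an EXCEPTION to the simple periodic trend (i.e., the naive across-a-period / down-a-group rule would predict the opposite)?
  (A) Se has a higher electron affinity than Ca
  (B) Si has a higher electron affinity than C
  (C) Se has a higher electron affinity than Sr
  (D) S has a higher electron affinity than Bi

The general trend: electron affinity increases across a period and decreases down a group.
(A) Se (period 4, group 16) vs Ca (period 4, group 2): the stated order agrees with the simple trend.
(B) Si (period 3, group 14) vs C (period 2, group 14): the stated order contradicts the simple trend.
(C) Se (period 4, group 16) vs Sr (period 5, group 2): the stated order agrees with the simple trend.
(D) S (period 3, group 16) vs Bi (period 6, group 15): the stated order agrees with the simple trend.
The exception is (B): Si's larger, more diffuse 3p orbitals accept an added electron slightly more readily than C's compact 2p.

(B)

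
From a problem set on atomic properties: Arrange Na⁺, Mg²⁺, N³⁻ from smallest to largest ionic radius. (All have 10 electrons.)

Mg²⁺ < Na⁺ < N³⁻

All of these have 10 electrons, so size is governed by nuclear charge alone: the more protons, the stronger the pull on the same electron cloud, and the smaller the ion.
Nuclear charges: Mg²⁺ (Z=12), Na⁺ (Z=11), N³⁻ (Z=7).
Smallest to largest: Mg²⁺ < Na⁺ < N³⁻.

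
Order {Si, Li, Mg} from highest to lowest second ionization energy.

Li > Si > Mg

Consider each +1 ion: Si⁺ still has 3 valence electrons; Li⁺ is the bare [He] core; Mg⁺ still has 1 valence electron.
Breaking into a closed-shell core is much more expensive than removing a leftover valence electron — Li has the largest IE_2 here.
Valence configurations: Si⁺ [Ne]3s²3p¹, Mg⁺ [Ne]3s¹.
The numbers (kJ/mol): Si 1577, Li 7298, Mg 1451.
Overall IE_2 order: Mg < Si < Li.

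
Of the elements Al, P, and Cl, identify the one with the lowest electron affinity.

Al is in period 3, group 13; P is in period 3, group 15; Cl is in period 3, group 17.
Electron affinity generally becomes more exothermic across a period toward the halogens and less exothermic down a group.
All lie in period 3, so electron affinity increases left to right.
The lowest electron affinity among these belongs to Al.

Al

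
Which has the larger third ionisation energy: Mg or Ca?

The third ionization energy removes an electron from the +2 ion. For each element: Mg²⁺ is the bare [Ne] core; Ca²⁺ is the bare [Ar] core.
All of these are removing an electron from a noble-gas core or deeper; the smaller core (lower principal quantum number) is held far more tightly, and within a period the higher nuclear charge binds the same core more tightly.
The numbers (kJ/mol): Mg 7733, Ca 4912.
So the third ionization energies run Ca < Mg.

Mg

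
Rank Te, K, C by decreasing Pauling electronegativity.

C is in period 2, group 14; K is in period 4, group 1; Te is in period 5, group 16.
Smaller atoms with higher effective nuclear charge are more electronegative.
These span different periods and groups, so the two trends combine.
Te > K: period and group pull opposite ways; the across-period shift dominates (2.10 vs 0.82).
C > Te: the two effects oppose for this pair; the down-group effect wins (2.55 vs 2.10).
Tabulated electronegativity (Pauling): C 2.55, K 0.82, Te 2.10.
So from highest to lowest: C > Te > K.

C > Te > K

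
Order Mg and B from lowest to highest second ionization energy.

Consider each +1 ion: Mg⁺ still has 1 valence electron; B⁺ still has 2 valence electrons.
All are still removing valence electrons, so compare the +1 ions as you would atoms: IE_2 generally rises across a period (higher Z_eff) and falls down a group (larger shell), subject to the usual subshell exceptions.
Valence configurations: Mg⁺ [Ne]3s¹, B⁺ [He]2s².
Tabulated IE_2 (kJ/mol): Mg 1451, B 2427.
Putting it together, IE_2: Mg < B.

Mg < B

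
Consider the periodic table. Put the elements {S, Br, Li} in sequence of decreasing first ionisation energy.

First ionization energy rises across a period (greater Z_eff holds electrons more tightly) and falls down a group (valence electrons are farther from the nucleus).
Neither a single period nor a single group — weigh both effects.
S > Li: the two effects oppose for this pair; the across-period effect wins (1000 vs 520 kJ/mol).
Br > S: period and group pull opposite ways; the across-period shift dominates (1140 vs 1000 kJ/mol).
Tabulated first ionization energy (kJ/mol): Li 520, S 1000, Br 1140.
So from highest to lowest: Br > S > Li.

Br > S > Li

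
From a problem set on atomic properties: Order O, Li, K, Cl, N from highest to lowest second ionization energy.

IE_2 is the cost of taking one more electron from the +1 cation: O⁺ still has 5 valence electrons; Li⁺ is the bare [He] core; K⁺ is the bare [Ar] core; Cl⁺ still has 6 valence electrons; N⁺ still has 4 valence electrons.
Usually core removal costs more than valence removal, but here the competition is close: a tightly held n=2 valence electron can cost more to remove than an n=3 core electron, so the actual values have to decide it.
Valence configurations: O⁺ [He]2s²2p³, Cl⁺ [Ne]3s²3p⁴, N⁺ [He]2s²2p².
The numbers (kJ/mol): O 3388, Li 7298, K 3052, Cl 2298, N 2856.
Putting it together, IE_2: Cl < N < K < O < Li.

Li > O > K > N > Cl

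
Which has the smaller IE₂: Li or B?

The second ionization energy removes an electron from the +1 ion. For each element: Li⁺ is the bare [He] core; B⁺ still has 2 valence electrons.
Pulling an electron out of a noble-gas core costs far more than removing a remaining valence electron, so Li sits at the high end of IE_2.
The numbers (kJ/mol): Li 7298, B 2427.
Putting it together, IE_2: B < Li.

B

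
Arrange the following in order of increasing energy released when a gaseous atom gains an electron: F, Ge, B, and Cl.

B, Ge, F, Cl

B is in period 2, group 13; F is in period 2, group 17; Cl is in period 3, group 17; Ge is in period 4, group 14.
EA tends to increase across a period and decrease down a group, though the pattern is less regular than for IE or radius.
Neither a single period nor a single group — weigh both effects.
Ge > B: period and group pull opposite ways; the across-period shift dominates (119 vs 27 kJ/mol).
F > Ge: both effects reinforce here, so F is clearly the higher of the two.
Cl > F: this pair runs against the simple trend — see the exception note.
Note the exception: Cl has a higher electron affinity than F, contrary to the simple trend — F's small 2p subshell makes the incoming electron feel strong e⁻–e⁻ repulsion, so Cl actually releases more energy on gaining an electron.
For reference (kJ/mol): B 27, F 328, Cl 349, Ge 119.
So from lowest to highest: B < Ge < F < Cl.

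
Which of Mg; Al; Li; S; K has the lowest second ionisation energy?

Mg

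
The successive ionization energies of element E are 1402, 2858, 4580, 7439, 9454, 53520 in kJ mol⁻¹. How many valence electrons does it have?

Look for the largest jump between consecutive ionization energies: IE6/IE5 ≈ 5.7, far larger than any earlier ratio.
That jump marks the point where a core electron is being removed. So the atom has 5 valence electrons.

5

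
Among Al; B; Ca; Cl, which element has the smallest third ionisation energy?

Al

The third ionization energy removes an electron from the +2 ion. For each element: Al²⁺ still has 1 valence electron; B²⁺ still has 1 valence electron; Ca²⁺ is the bare [Ar] core; Cl²⁺ still has 5 valence electrons.
Pulling an electron out of a noble-gas core costs far more than removing a remaining valence electron, so Ca sits at the high end of IE_3.
Valence configurations: Al²⁺ [Ne]3s¹, B²⁺ [He]2s¹, Cl²⁺ [Ne]3s²3p³.
Tabulated IE_3 (kJ/mol): Al 2745, B 3660, Ca 4912, Cl 3822.
Overall IE_3 order: Al < B < Cl < Ca.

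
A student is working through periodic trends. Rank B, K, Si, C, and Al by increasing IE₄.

Si, K, C, Al, B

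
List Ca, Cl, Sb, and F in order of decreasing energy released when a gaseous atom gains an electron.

Cl > F > Sb > Ca

F is in period 2, group 17; Cl is in period 3, group 17; Ca is in period 4, group 2; Sb is in period 5, group 15.
Electron affinity generally becomes more exothermic across a period toward the halogens and less exothermic down a group.
Here both period and group differ, so the two effects have to be weighed against each other.
Sb > Ca: period and group pull opposite ways; the across-period shift dominates (103 vs 2 kJ/mol).
F > Sb: both effects reinforce here, so F is clearly the higher of the two.
Cl > F: this pair runs against the simple trend — see the exception note.
Note the exception: Cl has a higher electron affinity than F, contrary to the simple trend — F's small 2p subshell makes the incoming electron feel strong e⁻–e⁻ repulsion, so Cl actually releases more energy on gaining an electron.
Tabulated electron affinity (kJ/mol): F 328, Cl 349, Ca 2, Sb 103.
So from highest to lowest: Cl > F > Sb > Ca.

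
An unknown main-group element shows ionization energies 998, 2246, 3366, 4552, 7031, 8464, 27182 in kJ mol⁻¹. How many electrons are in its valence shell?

6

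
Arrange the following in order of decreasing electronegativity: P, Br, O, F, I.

F, O, Br, I, P

O is in period 2, group 16; F is in period 2, group 17; P is in period 3, group 15; Br is in period 4, group 17; I is in period 5, group 17.
Electronegativity increases across a period and decreases down a group, tracking effective nuclear charge and atomic size.
These span different periods and groups, so the two trends combine.
I > P: period and group pull opposite ways; the across-period shift dominates (2.66 vs 2.19).
Br > I: Br sits above I in group 17, so the down-group effect alone puts Br higher.
O > Br: the two effects oppose for this pair; the down-group effect wins (3.44 vs 2.96).
F > O: both are in period 2; the period trend gives F the larger value.
Approximate values (Pauling): O 3.44, F 3.98, P 2.19, Br 2.96, I 2.66.
So from highest to lowest: F > O > Br > I > P.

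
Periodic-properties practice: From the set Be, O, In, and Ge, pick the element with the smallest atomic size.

Be is in period 2, group 2; O is in period 2, group 16; Ge is in period 4, group 14; In is in period 5, group 13.
Radius decreases left→right (rising Z_eff, same n) and increases top→bottom (higher n).
Neither a single period nor a single group — weigh both effects.
Be > O: Be lies to the left of O in period 2, so the across-period effect alone puts Be larger.
Ge > Be: period and group pull opposite ways; the down-group shift dominates (121 vs 102 pm).
In > Ge: both effects reinforce here, so In is clearly the larger of the two.
For reference (pm): Be 102, O 63, Ge 121, In 142.
The smallest atomic size among these belongs to O.

O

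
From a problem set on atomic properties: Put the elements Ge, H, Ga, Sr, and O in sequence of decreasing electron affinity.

O, Ge, H, Ga, Sr

H is in period 1, group 1; O is in period 2, group 16; Ga is in period 4, group 13; Ge is in period 4, group 14; Sr is in period 5, group 2.
Atoms with high Z_eff and room in the valence shell (especially the halogens) have the most exothermic electron affinities.
These span different periods and groups, so the two trends combine.
Ga > Sr: relative to Sr, both the across-period and down-group shifts push Ga's electron affinity up.
H > Ga: the two effects oppose for this pair; the down-group effect wins (73 vs 29 kJ/mol).
Ge > H: period and group pull opposite ways; the across-period shift dominates (119 vs 73 kJ/mol).
O > Ge: both effects reinforce here, so O is clearly the higher of the two.
Tabulated electron affinity (kJ/mol): H 73, O 141, Ga 29, Ge 119, Sr 5.
So from highest to lowest: O > Ge > H > Ga > Sr.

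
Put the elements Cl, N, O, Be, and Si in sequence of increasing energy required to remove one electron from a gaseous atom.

First ionization energy rises across a period (greater Z_eff holds electrons more tightly) and falls down a group (valence electrons are farther from the nucleus).
Neither a single period nor a single group — weigh both effects.
Be > Si: the two effects oppose for this pair; the down-group effect wins (900 vs 786 kJ/mol).
Cl > Be: period and group pull opposite ways; the across-period shift dominates (1251 vs 900 kJ/mol).
O > Cl: period and group pull opposite ways; the down-group shift dominates (1314 vs 1251 kJ/mol).
N > O: this pair runs against the simple trend — see the exception note.
Note the exception: N has a higher first ionization energy than O, contrary to the simple trend — pairing an electron in O's 2p⁴ costs repulsion energy, so O ionizes more easily than half-filled N (2p³).
Approximate values (kJ/mol): Be 900, N 1402, O 1314, Si 786, Cl 1251.
So from lowest to highest: Si < Be < Cl < O < N.

Si, Be, Cl, O, N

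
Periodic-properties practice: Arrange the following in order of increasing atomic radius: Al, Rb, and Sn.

Al < Sn < Rb

Al is in period 3, group 13; Rb is in period 5, group 1; Sn is in period 5, group 14.
Moving right in a period, electrons are added to the same shell under a stronger nuclear pull, so atoms get smaller; moving down, a new shell is opened and atoms get larger.
These span different periods and groups, so the two trends combine.
Sn > Al: period and group pull opposite ways; the down-group shift dominates (140 vs 126 pm).
Rb > Sn: Rb lies to the left of Sn in period 5, so the across-period effect alone puts Rb larger.
Tabulated atomic radius (pm): Al 126, Rb 210, Sn 140.
So from smallest to largest: Al < Sn < Rb.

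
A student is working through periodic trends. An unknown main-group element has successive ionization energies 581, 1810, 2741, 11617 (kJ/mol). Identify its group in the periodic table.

Group 13

Look for the largest jump between consecutive ionization energies: IE4/IE3 ≈ 4.2, far larger than any earlier ratio.
That jump marks the point where a core electron is being removed. So the atom has 3 valence electrons.
A main-group element with 3 valence electrons is in group 13.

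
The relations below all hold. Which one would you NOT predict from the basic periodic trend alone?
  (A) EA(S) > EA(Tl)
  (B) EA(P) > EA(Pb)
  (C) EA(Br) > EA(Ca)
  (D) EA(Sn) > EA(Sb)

(D)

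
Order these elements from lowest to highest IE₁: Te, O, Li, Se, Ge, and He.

He is in period 1, group 18; Li is in period 2, group 1; O is in period 2, group 16; Ge is in period 4, group 14; Se is in period 4, group 16; Te is in period 5, group 16.
Removing the outermost electron gets harder across a period and easier down a group.
Neither a single period nor a single group — weigh both effects.
Ge > Li: the two effects oppose for this pair; the across-period effect wins (762 vs 520 kJ/mol).
Te > Ge: the two effects oppose for this pair; the across-period effect wins (869 vs 762 kJ/mol).
Se > Te: Se sits above Te in group 16, so the down-group effect alone puts Se higher.
O > Se: O sits above Se in group 16, so the down-group effect alone puts O higher.
He > O: relative to O, both the across-period and down-group shifts push He's first ionization energy up.
For reference (kJ/mol): He 2372, Li 520, O 1314, Ge 762, Se 941, Te 869.
So from lowest to highest: Li < Ge < Te < Se < O < He.

Li < Ge < Te < Se < O < He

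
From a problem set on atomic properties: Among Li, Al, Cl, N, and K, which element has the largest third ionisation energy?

Li

After 2 electrons have been removed, what remains? Li²⁺ is already 1 electron into the core; Al²⁺ still has 1 valence electron; Cl²⁺ still has 5 valence electrons; N²⁺ still has 3 valence electrons; K²⁺ is already 1 electron into the core.
Usually core removal costs more than valence removal, but here the competition is close: a tightly held n=2 valence electron can cost more to remove than an n=3 core electron, so the actual values have to decide it.
Valence configurations: Al²⁺ [Ne]3s¹, Cl²⁺ [Ne]3s²3p³, N²⁺ [He]2s²2p¹.
Approximate IE_3 values (kJ/mol): Li 11815, Al 2745, Cl 3822, N 4578, K 4420.
Putting it together, IE_3: Al < Cl < K < N < Li.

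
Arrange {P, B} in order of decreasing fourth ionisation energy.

B, P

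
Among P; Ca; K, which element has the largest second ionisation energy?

K

The second ionization energy removes an electron from the +1 ion. For each element: P⁺ still has 4 valence electrons; Ca⁺ still has 1 valence electron; K⁺ is the bare [Ar] core.
Breaking into a closed-shell core is much more expensive than removing a leftover valence electron — K has the largest IE_2 here.
Valence configurations: P⁺ [Ne]3s²3p², Ca⁺ [Ar]4s¹.
The numbers (kJ/mol): P 1907, Ca 1145, K 3052.
So the second ionization energies run Ca < P < K.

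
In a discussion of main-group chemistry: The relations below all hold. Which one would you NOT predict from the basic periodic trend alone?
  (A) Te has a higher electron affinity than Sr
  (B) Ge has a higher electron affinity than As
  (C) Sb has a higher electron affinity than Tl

(B)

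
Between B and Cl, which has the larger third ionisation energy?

Cl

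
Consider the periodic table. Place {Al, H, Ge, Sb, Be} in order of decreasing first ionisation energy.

Removing the outermost electron gets harder across a period and easier down a group.
These sit on a diagonal, where the across-period and down-group effects partly cancel.
Ge > Al: period and group pull opposite ways; the across-period shift dominates (762 vs 578 kJ/mol).
Sb > Ge: period and group pull opposite ways; the across-period shift dominates (831 vs 762 kJ/mol).
Be > Sb: the two effects oppose for this pair; the down-group effect wins (900 vs 831 kJ/mol).
H > Be: period and group pull opposite ways; the down-group shift dominates (1312 vs 900 kJ/mol).
Approximate values (kJ/mol): H 1312, Be 900, Al 578, Ge 762, Sb 831.
So from highest to lowest: H > Be > Sb > Ge > Al.

H, Be, Sb, Ge, Al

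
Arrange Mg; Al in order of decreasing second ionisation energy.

Al, Mg

The second ionization energy removes an electron from the +1 ion. For each element: Mg⁺ still has 1 valence electron; Al⁺ still has 2 valence electrons.
All are still removing valence electrons, so compare the +1 ions as you would atoms: IE_2 generally rises across a period (higher Z_eff) and falls down a group (larger shell), subject to the usual subshell exceptions.
Valence configurations: Mg⁺ [Ne]3s¹, Al⁺ [Ne]3s².
Approximate IE_2 values (kJ/mol): Mg 1451, Al 1817.
Putting it together, IE_2: Mg < Al.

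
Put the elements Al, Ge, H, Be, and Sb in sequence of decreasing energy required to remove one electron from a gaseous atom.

H > Be > Sb > Ge > Al

H is in period 1, group 1; Be is in period 2, group 2; Al is in period 3, group 13; Ge is in period 4, group 14; Sb is in period 5, group 15.
Removing the outermost electron gets harder across a period and easier down a group.
A diagonal step moves right (one effect) and down (the opposite effect) at once.
Ge > Al: period and group pull opposite ways; the across-period shift dominates (762 vs 578 kJ/mol).
Sb > Ge: the two effects oppose for this pair; the across-period effect wins (831 vs 762 kJ/mol).
Be > Sb: the two effects oppose for this pair; the down-group effect wins (900 vs 831 kJ/mol).
H > Be: the two effects oppose for this pair; the down-group effect wins (1312 vs 900 kJ/mol).
For reference (kJ/mol): H 1312, Be 900, Al 578, Ge 762, Sb 831.
So from highest to lowest: H > Be > Sb > Ge > Al.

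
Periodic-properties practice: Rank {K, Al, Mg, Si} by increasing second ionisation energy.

Mg, Si, Al, K

After 1 electron has been removed, what remains? K⁺ is the bare [Ar] core; Al⁺ still has 2 valence electrons; Mg⁺ still has 1 valence electron; Si⁺ still has 3 valence electrons.
Pulling an electron out of a noble-gas core costs far more than removing a remaining valence electron, so K sits at the high end of IE_2.
Valence configurations: Al⁺ [Ne]3s², Mg⁺ [Ne]3s¹, Si⁺ [Ne]3s²3p¹.
Si⁺ loses a lone 3p electron whereas Al⁺ must break into a filled 3s² pair, so IE_2(Al) > IE_2(Si) even though Si has the higher nuclear charge.
Approximate IE_2 values (kJ/mol): K 3052, Al 1817, Mg 1451, Si 1577.
Hence IE_2: Mg < Si < Al < K.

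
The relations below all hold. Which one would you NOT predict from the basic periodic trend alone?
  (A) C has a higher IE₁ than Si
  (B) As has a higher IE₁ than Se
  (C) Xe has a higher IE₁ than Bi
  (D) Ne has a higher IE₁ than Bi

(B)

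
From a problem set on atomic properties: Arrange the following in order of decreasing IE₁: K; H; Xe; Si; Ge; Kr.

H is in period 1, group 1; Si is in period 3, group 14; K is in period 4, group 1; Ge is in period 4, group 14; Kr is in period 4, group 18; Xe is in period 5, group 18.
First ionization energy rises across a period (greater Z_eff holds electrons more tightly) and falls down a group (valence electrons are farther from the nucleus).
These span different periods and groups, so the two trends combine.
Ge > K: both are in period 4; the period trend gives Ge the larger value.
Si > Ge: Si sits above Ge in group 14, so the down-group effect alone puts Si higher.
Xe > Si: the two effects oppose for this pair; the across-period effect wins (1170 vs 786 kJ/mol).
H > Xe: the two effects oppose for this pair; the down-group effect wins (1312 vs 1170 kJ/mol).
Kr > H: the two effects oppose for this pair; the across-period effect wins (1351 vs 1312 kJ/mol).
Approximate values (kJ/mol): H 1312, Si 786, K 419, Ge 762, Kr 1351, Xe 1170.
So from highest to lowest: Kr > H > Xe > Si > Ge > K.

Kr, H, Xe, Si, Ge, K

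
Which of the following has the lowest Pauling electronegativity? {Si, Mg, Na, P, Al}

Na

Electronegativity increases across a period and decreases down a group, tracking effective nuclear charge and atomic size.
All lie in period 3, so electronegativity increases left to right.
The lowest Pauling electronegativity among these belongs to Na.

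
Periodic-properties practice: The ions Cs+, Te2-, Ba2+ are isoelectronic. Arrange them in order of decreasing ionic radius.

All of these have 54 electrons, so size is governed by nuclear charge alone: the more protons, the stronger the pull on the same electron cloud, and the smaller the ion.
Nuclear charges: Ba2+ (Z=56), Cs+ (Z=55), Te2- (Z=52).
Largest to smallest: Te2- > Cs+ > Ba2+.

Te2- > Cs+ > Ba2+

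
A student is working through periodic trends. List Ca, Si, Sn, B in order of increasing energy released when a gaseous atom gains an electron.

B is in period 2, group 13; Si is in period 3, group 14; Ca is in period 4, group 2; Sn is in period 5, group 14.
EA tends to increase across a period and decrease down a group, though the pattern is less regular than for IE or radius.
Neither a single period nor a single group — weigh both effects.
B > Ca: both effects reinforce here, so B is clearly the higher of the two.
Sn > B: period and group pull opposite ways; the across-period shift dominates (107 vs 27 kJ/mol).
Si > Sn: they share group 14; the group trend gives Si the larger value.
For reference (kJ/mol): B 27, Si 134, Ca 2, Sn 107.
So from lowest to highest: Ca < B < Sn < Si.

Ca < B < Sn < Si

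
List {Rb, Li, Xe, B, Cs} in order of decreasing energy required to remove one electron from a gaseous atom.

Xe > B > Li > Rb > Cs

Across a period the outer electron is held more tightly (higher IE₁); down a group it sits in a higher shell, more shielded, and comes off more easily.
Here both period and group differ, so the two effects have to be weighed against each other.
Rb > Cs: Rb sits above Cs in group 1, so the down-group effect alone puts Rb higher.
Li > Rb: Li sits above Rb in group 1, so the down-group effect alone puts Li higher.
B > Li: both are in period 2; the period trend gives B the larger value.
Xe > B: period and group pull opposite ways; the across-period shift dominates (1170 vs 801 kJ/mol).
Approximate values (kJ/mol): Li 520, B 801, Rb 403, Xe 1170, Cs 376.
So from highest to lowest: Xe > B > Li > Rb > Cs.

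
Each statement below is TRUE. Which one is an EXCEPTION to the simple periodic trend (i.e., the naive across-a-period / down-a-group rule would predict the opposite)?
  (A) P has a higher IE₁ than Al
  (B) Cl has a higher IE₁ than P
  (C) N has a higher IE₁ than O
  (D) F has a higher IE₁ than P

The general trend: IE₁ increases across a period and decreases down a group.
(A) P (period 3, group 15) vs Al (period 3, group 13): the stated order agrees with the simple trend.
(B) Cl (period 3, group 17) vs P (period 3, group 15): the stated order agrees with the simple trend.
(C) N (period 2, group 15) vs O (period 2, group 16): the stated order contradicts the simple trend.
(D) F (period 2, group 17) vs P (period 3, group 15): the stated order agrees with the simple trend.
The exception is (C): pairing an electron in O's 2p⁴ costs repulsion energy, so O ionizes more easily than half-filled N (2p³).

(C)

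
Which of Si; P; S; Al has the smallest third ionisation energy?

Al

IE_3 is the cost of taking one more electron from the +2 cation: Si²⁺ still has 2 valence electrons; P²⁺ still has 3 valence electrons; S²⁺ still has 4 valence electrons; Al²⁺ still has 1 valence electron.
All are still removing valence electrons, so compare the +2 ions as you would atoms: IE_3 generally rises across a period (higher Z_eff) and falls down a group (larger shell), subject to the usual subshell exceptions.
Valence configurations: Si²⁺ [Ne]3s², P²⁺ [Ne]3s²3p¹, S²⁺ [Ne]3s²3p², Al²⁺ [Ne]3s¹.
P²⁺ loses a lone 3p electron whereas Si²⁺ must break into a filled 3s² pair, so IE_3(Si) > IE_3(P) even though P has the higher nuclear charge.
The numbers (kJ/mol): Si 3232, P 2914, S 3357, Al 2745.
Overall IE_3 order: Al < P < Si < S.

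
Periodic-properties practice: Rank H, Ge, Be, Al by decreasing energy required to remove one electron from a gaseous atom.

H is in period 1, group 1; Be is in period 2, group 2; Al is in period 3, group 13; Ge is in period 4, group 14.
First ionization energy rises across a period (greater Z_eff holds electrons more tightly) and falls down a group (valence electrons are farther from the nucleus).
A diagonal step moves right (one effect) and down (the opposite effect) at once.
Ge > Al: period and group pull opposite ways; the across-period shift dominates (762 vs 578 kJ/mol).
Be > Ge: period and group pull opposite ways; the down-group shift dominates (900 vs 762 kJ/mol).
H > Be: period and group pull opposite ways; the down-group shift dominates (1312 vs 900 kJ/mol).
Tabulated first ionization energy (kJ/mol): H 1312, Be 900, Al 578, Ge 762.
So from highest to lowest: H > Be > Ge > Al.

H > Be > Ge > Al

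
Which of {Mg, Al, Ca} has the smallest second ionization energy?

Consider each +1 ion: Mg⁺ still has 1 valence electron; Al⁺ still has 2 valence electrons; Ca⁺ still has 1 valence electron.
All are still removing valence electrons, so compare the +1 ions as you would atoms: IE_2 generally rises across a period (higher Z_eff) and falls down a group (larger shell), subject to the usual subshell exceptions.
Valence configurations: Mg⁺ [Ne]3s¹, Al⁺ [Ne]3s², Ca⁺ [Ar]4s¹.
The numbers (kJ/mol): Mg 1451, Al 1817, Ca 1145.
Hence IE_2: Ca < Mg < Al.

Ca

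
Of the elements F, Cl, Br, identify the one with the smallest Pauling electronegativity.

Br

F is in period 2, group 17; Cl is in period 3, group 17; Br is in period 4, group 17.
EN rises left→right (higher Z_eff, smaller atoms) and falls top→bottom (larger, more shielded atoms).
All are in group 17, so electronegativity increases up the group.
The smallest Pauling electronegativity among these belongs to Br.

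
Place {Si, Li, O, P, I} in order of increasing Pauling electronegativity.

Electronegativity increases across a period and decreases down a group, tracking effective nuclear charge and atomic size.
Neither a single period nor a single group — weigh both effects.
Si > Li: the two effects oppose for this pair; the across-period effect wins (1.90 vs 0.98).
P > Si: both are in period 3; the period trend gives P the larger value.
I > P: period and group pull opposite ways; the across-period shift dominates (2.66 vs 2.19).
O > I: the two effects oppose for this pair; the down-group effect wins (3.44 vs 2.66).
Approximate values (Pauling): Li 0.98, O 3.44, Si 1.90, P 2.19, I 2.66.
So from lowest to highest: Li < Si < P < I < O.

Li < Si < P < I < O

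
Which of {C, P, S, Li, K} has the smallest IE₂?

IE_2 is the cost of taking one more electron from the +1 cation: C⁺ still has 3 valence electrons; P⁺ still has 4 valence electrons; S⁺ still has 5 valence electrons; Li⁺ is the bare [He] core; K⁺ is the bare [Ar] core.
Core electrons are held far more tightly than valence electrons, so K and Li top the IE_2 order.
Valence configurations: C⁺ [He]2s²2p¹, P⁺ [Ne]3s²3p², S⁺ [Ne]3s²3p³.
The numbers (kJ/mol): C 2353, P 1907, S 2252, Li 7298, K 3052.
Putting it together, IE_2: P < S < C < K < Li.

P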